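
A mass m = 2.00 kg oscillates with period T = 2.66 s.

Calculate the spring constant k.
T = 2π√(m/k) → k = m(2π/T)² = 2.0×(2π/2.66)² = 11.16 N/m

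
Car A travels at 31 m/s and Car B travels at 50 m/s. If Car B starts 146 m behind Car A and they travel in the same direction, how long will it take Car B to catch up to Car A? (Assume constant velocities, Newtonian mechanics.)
Relative speed: v_rel = 50 - 31 = 19 m/s
Time to catch: t = d₀/v_rel = 146/19 = 7.68 s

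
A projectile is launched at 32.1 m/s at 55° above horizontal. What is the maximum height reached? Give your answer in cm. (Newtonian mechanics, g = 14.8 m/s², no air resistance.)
H = v₀²sin²(θ)/(2g) (with unit conversion) = 2336.0 cm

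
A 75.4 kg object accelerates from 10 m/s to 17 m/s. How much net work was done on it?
W_net = ΔKE = ½m(v₂² − v₁²) = ½×75.4×(17² − 10²) = 7125.3 J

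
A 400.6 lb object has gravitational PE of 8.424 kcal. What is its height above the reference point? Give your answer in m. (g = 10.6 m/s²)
PE = mgh → h = PE/(mg) = 3.525e+04 J / (181.7 kg × 10.6 m/s²) = 18.3 m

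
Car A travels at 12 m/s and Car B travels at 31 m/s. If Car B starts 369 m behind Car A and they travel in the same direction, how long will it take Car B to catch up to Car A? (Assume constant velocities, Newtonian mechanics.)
Relative speed: v_rel = 31 - 12 = 19 m/s
Time to catch: t = d₀/v_rel = 369/19 = 19.42 s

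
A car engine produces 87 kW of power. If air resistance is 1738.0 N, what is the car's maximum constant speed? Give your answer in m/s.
P = Fv → v = P/F = 87000 W / 1738 N = 50.06 m/s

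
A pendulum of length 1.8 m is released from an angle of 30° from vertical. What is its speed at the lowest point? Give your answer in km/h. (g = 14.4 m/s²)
h = L(1 − cosθ) = 1.8×(1 − cos30°) = 0.2412 m
v = √(2gh) = √(2×14.4×0.2412) = 2.635 m/s = 9.487 km/h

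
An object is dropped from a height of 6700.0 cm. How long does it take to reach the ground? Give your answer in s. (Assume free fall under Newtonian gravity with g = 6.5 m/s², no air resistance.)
t = √(2h/g) (with unit conversion) = 4.54 s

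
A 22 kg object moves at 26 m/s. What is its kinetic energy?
KE = ½mv² = ½×22×26² = 7436.0 J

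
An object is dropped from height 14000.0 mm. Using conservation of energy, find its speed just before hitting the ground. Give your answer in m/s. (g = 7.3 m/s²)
mgh = ½mv² → v = √(2gh) = √(2×7.3×14) = 14.3 m/s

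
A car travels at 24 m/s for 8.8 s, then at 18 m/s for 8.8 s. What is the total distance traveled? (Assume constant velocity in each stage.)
d₁ = v₁t₁ = 24 × 8.8 = 211.2 m
d₂ = v₂t₂ = 18 × 8.8 = 158.4 m
d_total = 211.2 + 158.4 = 369.6 m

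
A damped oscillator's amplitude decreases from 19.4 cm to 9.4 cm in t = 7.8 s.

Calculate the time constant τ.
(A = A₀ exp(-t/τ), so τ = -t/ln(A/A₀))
A/A₀ = 9.4/19.4 = 0.4845; ln(A/A₀) = -0.7246
τ = −t/ln(A/A₀) = −7.8/-0.7246 = 10.77 s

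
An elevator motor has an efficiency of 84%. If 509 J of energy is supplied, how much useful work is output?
W_out = η × W_in = 0.84 × 509 = 427.56 J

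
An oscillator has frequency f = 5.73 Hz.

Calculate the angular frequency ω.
ω = 2πf = 2π×5.73 = 36 rad/s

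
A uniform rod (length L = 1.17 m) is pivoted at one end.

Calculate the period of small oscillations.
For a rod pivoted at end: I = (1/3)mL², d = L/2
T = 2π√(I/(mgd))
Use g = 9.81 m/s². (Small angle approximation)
I/m = (1/3)L² = 0.4563 m²; d = L/2 = 0.585 m
T = 2π√(I/(mgd)) = 2π√(0.4563/(9.81×0.585)) = 1.772 s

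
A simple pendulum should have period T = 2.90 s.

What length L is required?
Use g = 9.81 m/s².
T = 2π√(L/g) → L = g(T/2π)² = 9.81×(2.9/2π)² = 2.09 m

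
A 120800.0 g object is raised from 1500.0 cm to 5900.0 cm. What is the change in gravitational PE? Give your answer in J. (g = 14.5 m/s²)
ΔPE = mg(h₂ − h₁) = 120.8 kg × 14.5 m/s² × (59 − 15) m = 7.707e+04 J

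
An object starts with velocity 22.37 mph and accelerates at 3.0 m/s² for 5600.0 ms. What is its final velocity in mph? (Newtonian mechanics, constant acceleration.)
v = v₀ + at (with unit conversion) = 59.95 mph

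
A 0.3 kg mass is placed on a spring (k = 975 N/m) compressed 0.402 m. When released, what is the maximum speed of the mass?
½kx² = ½mv² → v = x√(k/m) = 0.402×√(975/0.3) = 22.92 m/s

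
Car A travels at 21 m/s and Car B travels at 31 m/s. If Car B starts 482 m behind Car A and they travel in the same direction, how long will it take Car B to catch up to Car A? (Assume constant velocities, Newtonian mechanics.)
Relative speed: v_rel = 31 - 21 = 10 m/s
Time to catch: t = d₀/v_rel = 482/10 = 48.2 s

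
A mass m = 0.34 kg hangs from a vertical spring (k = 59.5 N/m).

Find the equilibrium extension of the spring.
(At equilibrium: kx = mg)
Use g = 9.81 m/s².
x_eq = mg/k = 0.34×9.81/59.5 = 0.05606 m = 5.606 cm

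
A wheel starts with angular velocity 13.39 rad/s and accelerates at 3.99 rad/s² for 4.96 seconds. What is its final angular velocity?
ω = ω₀ + αt = 13.39 + 3.99 × 4.96 = 33.18 rad/s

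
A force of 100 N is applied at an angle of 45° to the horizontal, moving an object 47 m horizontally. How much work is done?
W = Fd cosθ = 100×47×cos(45°) = 3323.4 J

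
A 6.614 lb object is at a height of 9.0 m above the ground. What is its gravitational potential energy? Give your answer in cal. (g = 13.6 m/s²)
PE = mgh = 3 kg × 13.6 m/s² × 9 m = 367.2 J = 87.76 cal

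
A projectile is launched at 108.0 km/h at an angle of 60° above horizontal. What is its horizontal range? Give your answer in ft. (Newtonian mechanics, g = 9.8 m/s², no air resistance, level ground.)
R = v₀² sin(2θ) / g (with unit conversion) = 260.9 ft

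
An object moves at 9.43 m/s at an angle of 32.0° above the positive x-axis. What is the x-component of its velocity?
vₓ = v cos(θ) = 9.43 × cos(32.0°) = 8.0 m/s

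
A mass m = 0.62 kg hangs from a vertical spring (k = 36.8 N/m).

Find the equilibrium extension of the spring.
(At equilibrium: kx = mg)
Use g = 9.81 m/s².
x_eq = mg/k = 0.62×9.81/36.8 = 0.1653 m = 16.53 cm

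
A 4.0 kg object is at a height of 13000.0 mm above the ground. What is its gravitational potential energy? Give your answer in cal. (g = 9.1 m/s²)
PE = mgh = 4 kg × 9.1 m/s² × 13 m = 473.2 J = 113.1 cal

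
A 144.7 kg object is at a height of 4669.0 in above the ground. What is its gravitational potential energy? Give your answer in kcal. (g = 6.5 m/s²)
PE = mgh = 144.7 kg × 6.5 m/s² × 118.6 m = 1.115e+05 J = 26.66 kcal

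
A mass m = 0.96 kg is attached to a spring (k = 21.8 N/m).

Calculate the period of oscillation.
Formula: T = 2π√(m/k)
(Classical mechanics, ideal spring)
T = 2π√(m/k) = 2π√(0.96/21.8) = 1.319 s; f = 1/T = 0.7584 Hz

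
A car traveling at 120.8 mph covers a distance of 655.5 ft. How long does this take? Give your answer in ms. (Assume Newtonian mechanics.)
t = d/v (with unit conversion) = 3700.0 ms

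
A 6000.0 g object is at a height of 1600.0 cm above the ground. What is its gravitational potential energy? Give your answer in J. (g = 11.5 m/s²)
PE = mgh = 6 kg × 11.5 m/s² × 16 m = 1104 J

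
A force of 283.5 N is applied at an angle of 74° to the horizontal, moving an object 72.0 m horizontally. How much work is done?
W = Fd cosθ = 283.5×72.0×cos(74°) = 5626.3 J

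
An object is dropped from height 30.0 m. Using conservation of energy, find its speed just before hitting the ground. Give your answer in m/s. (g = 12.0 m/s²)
mgh = ½mv² → v = √(2gh) = √(2×12.0×30) = 26.83 m/s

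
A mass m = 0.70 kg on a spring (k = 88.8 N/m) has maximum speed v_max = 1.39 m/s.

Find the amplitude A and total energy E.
½mv²_max = ½kA² → A = v_max√(m/k) = 1.39×√(0.7/88.8) = 0.1234 m = 12.34 cm
E = ½mv²_max = ½×0.7×1.39² = 0.6762 J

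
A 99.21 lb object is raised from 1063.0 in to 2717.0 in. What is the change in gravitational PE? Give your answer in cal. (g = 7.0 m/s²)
ΔPE = mg(h₂ − h₁) = 45 kg × 7.0 m/s² × (69.01 − 27) m = 1.323e+04 J = 3163.0 cal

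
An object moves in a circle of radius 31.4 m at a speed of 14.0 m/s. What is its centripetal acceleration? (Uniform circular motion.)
a_c = v²/r = 14.0²/31.4 = 196/31.4 = 6.24 m/s²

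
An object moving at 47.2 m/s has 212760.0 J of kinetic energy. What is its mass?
KE = ½mv² → m = 2KE/v² = 2×212760.0/47.2² = 191.0 kg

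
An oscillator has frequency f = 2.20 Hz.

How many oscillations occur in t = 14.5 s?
n = f×t = 2.2×14.5 = 31.9 oscillations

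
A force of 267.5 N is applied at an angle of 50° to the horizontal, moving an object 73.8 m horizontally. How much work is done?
W = Fd cosθ = 267.5×73.8×cos(50°) = 12690.0 J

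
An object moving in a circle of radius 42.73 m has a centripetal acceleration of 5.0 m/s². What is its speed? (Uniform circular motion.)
v = √(a_c × r) = √(5.0 × 42.73) = 14.62 m/s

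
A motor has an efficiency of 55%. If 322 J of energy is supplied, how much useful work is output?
W_out = η × W_in = 0.55 × 322 = 177.1 J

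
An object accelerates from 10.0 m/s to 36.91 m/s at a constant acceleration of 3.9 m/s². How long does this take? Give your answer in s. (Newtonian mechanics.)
t = (v - v₀)/a = 6.9 s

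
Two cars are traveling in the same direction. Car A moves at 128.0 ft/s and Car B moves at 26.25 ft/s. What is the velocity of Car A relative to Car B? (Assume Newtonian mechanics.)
v_rel = v_A - v_B = 128.0 - 26.25 = 101.8 ft/s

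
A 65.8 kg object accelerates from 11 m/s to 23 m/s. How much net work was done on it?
W_net = ΔKE = ½m(v₂² − v₁²) = ½×65.8×(23² − 11²) = 13423.2 J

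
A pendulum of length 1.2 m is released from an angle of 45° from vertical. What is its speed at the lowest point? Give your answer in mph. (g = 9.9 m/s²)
h = L(1 − cosθ) = 1.2×(1 − cos45°) = 0.3515 m
v = √(2gh) = √(2×9.9×0.3515) = 2.638 m/s = 5.901 mph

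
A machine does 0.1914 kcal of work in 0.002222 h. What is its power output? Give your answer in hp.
P = W/t = 800.8 J / 7.999 s = 100.1 W = 0.1343 hp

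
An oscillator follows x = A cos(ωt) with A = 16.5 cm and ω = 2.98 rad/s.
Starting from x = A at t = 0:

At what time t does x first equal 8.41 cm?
cos(ωt) = x/A = 8.41/16.5 = 0.5097
ωt = arccos(0.5097) = 1.036 rad
t = 1.036/2.98 = 0.3476 s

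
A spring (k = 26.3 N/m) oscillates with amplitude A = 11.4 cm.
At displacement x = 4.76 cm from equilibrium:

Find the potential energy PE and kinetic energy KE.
E_total = ½kA² = ½×26.3×(0.114)² = 0.1709 J
PE = ½kx² = ½×26.3×(0.0476)² = 0.02979 J
KE = E_total − PE = 0.1411 J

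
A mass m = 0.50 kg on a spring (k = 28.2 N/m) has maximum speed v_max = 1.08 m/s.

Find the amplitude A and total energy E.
½mv²_max = ½kA² → A = v_max√(m/k) = 1.08×√(0.5/28.2) = 0.1438 m = 14.38 cm
E = ½mv²_max = ½×0.5×1.08² = 0.2916 J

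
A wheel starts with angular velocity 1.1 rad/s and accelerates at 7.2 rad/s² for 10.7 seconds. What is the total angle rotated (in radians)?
θ = ω₀t + ½αt² = 1.1×10.7 + ½×7.2×10.7² = 423.93 rad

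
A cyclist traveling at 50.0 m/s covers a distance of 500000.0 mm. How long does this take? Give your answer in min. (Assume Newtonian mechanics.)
t = d/v (with unit conversion) = 0.1667 min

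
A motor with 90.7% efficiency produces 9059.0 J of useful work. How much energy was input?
W_in = W_out/η = 9059.0/0.907 = 9987.9 J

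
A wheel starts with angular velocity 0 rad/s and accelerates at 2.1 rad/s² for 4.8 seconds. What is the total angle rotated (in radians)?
θ = ω₀t + ½αt² = 0×4.8 + ½×2.1×4.8² = 24.19 rad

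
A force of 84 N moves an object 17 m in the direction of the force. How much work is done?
W = Fd = 84×17 = 1428.0 J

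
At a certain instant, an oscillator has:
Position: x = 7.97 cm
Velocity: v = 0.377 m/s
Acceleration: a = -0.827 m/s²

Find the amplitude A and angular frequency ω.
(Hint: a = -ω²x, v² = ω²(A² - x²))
a = −ω²x → ω = √(|a|/x) = √(0.827/0.0797) = 3.221 rad/s
v² = ω²(A² − x²) → A = √(x² + v²/ω²) = √(0.0797² + 0.377²/3.221²) = 0.1416 m = 14.16 cm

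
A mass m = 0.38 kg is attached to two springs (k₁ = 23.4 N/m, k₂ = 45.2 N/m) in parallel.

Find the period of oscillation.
k_eq = k₁+k₂ = 68.6 N/m
T = 2π√(m/k_eq) = 2π√(0.38/68.6) = 0.4676 s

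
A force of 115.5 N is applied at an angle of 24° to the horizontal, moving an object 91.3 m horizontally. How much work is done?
W = Fd cosθ = 115.5×91.3×cos(24°) = 9633.5 J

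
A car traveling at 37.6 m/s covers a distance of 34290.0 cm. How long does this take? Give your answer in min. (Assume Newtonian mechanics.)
t = d/v (with unit conversion) = 0.152 min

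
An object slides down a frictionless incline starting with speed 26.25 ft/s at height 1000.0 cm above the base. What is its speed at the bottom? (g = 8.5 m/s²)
½mv₀² + mgh = ½mv² → v = √(v₀² + 2gh) = √(8.001² + 2×8.5×10) = 15.3 m/s = 50.19 ft/s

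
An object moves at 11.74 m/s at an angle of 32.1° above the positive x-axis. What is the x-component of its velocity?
vₓ = v cos(θ) = 11.74 × cos(32.1°) = 9.95 m/s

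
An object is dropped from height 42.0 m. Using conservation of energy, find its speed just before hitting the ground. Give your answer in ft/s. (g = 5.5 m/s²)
mgh = ½mv² → v = √(2gh) = √(2×5.5×42) = 21.49 m/s = 70.52 ft/s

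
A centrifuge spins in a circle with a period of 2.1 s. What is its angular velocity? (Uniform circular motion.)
ω = 2π/T = 2π/2.1 = 2.992 rad/s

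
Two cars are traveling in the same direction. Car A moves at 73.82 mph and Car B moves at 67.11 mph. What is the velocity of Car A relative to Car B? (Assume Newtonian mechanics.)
v_rel = v_A - v_B = 73.82 - 67.11 = 6.71 mph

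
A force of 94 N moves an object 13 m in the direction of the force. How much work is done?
W = Fd = 94×13 = 1222.0 J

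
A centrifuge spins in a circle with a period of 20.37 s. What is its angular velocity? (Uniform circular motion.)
ω = 2π/T = 2π/20.37 = 0.3085 rad/s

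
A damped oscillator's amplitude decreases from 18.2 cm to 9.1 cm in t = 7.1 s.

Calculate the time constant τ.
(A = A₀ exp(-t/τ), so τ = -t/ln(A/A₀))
A/A₀ = 9.1/18.2 = 0.5; ln(A/A₀) = -0.6931
τ = −t/ln(A/A₀) = −7.1/-0.6931 = 10.24 s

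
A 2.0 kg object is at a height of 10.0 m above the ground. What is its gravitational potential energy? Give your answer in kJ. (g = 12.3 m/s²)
PE = mgh = 2 kg × 12.3 m/s² × 10 m = 246 J = 0.246 kJ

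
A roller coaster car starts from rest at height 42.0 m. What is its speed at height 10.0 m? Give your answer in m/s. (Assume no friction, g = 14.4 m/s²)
mgh₁ = ½mv₂² + mgh₂ → v₂ = √(2g(h₁−h₂)) = √(2×14.4×(42−10)) = 30.36 m/s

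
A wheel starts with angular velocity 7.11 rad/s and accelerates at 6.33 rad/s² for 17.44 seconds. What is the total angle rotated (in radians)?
θ = ω₀t + ½αt² = 7.11×17.44 + ½×6.33×17.44² = 1086.64 rad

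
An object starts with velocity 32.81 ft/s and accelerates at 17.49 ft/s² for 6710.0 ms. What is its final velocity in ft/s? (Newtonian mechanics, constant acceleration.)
v = v₀ + at (with unit conversion) = 150.2 ft/s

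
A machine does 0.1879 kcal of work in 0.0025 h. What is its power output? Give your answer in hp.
P = W/t = 786.2 J / 9 s = 87.35 W = 0.1171 hp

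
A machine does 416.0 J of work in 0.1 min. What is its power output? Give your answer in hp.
P = W/t = 416 J / 6 s = 69.33 W = 0.09298 hp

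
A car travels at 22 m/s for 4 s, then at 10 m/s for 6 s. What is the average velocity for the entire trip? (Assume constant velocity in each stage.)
d₁ = v₁t₁ = 22 × 4 = 88 m
d₂ = v₂t₂ = 10 × 6 = 60 m
d_total = 148 m, t_total = 10 s
v_avg = d_total/t_total = 148/10 = 14.8 m/s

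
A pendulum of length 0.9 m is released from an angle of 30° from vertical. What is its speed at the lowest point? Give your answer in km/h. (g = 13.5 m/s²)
h = L(1 − cosθ) = 0.9×(1 − cos30°) = 0.1206 m
v = √(2gh) = √(2×13.5×0.1206) = 1.804 m/s = 6.496 km/h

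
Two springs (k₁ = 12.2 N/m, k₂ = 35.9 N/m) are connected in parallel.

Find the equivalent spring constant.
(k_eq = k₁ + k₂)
k_eq = k₁ + k₂ = 12.2 + 35.9 = 48.1 N/m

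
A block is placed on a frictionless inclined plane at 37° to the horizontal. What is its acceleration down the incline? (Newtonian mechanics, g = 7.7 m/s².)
a = g sin(θ) = 7.7 × sin(37°) = 7.7 × 0.6018 = 4.63 m/s²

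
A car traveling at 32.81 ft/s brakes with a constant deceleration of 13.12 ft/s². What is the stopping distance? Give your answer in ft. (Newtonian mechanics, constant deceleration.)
d = v₀² / (2a) (with unit conversion) = 41.03 ft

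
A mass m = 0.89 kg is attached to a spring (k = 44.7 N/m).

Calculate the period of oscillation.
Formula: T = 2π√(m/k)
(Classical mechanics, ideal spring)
T = 2π√(m/k) = 2π√(0.89/44.7) = 0.8866 s; f = 1/T = 1.128 Hz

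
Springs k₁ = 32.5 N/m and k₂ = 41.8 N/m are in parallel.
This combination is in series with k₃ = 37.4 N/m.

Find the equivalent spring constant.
k₁₂ = k₁ + k₂ = 74.3 N/m (parallel)
1/k_eq = 1/k₁₂ + 1/k₃ → k_eq = 24.88 N/m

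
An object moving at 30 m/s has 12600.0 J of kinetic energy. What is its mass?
KE = ½mv² → m = 2KE/v² = 2×12600.0/30² = 28.0 kg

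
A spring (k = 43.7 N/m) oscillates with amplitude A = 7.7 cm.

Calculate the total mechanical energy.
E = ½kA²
E = ½kA² = ½×43.7×(0.077)² = 0.1295 J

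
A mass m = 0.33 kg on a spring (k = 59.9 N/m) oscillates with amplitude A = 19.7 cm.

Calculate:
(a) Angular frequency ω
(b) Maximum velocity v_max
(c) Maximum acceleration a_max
ω = √(k/m) = √(59.9/0.33) = 13.47 rad/s
v_max = ωA = 13.47×0.197 = 2.654 m/s
a_max = ω²A = 13.47²×0.197 = 35.76 m/s²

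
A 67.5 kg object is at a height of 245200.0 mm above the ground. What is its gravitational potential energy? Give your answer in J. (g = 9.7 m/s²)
PE = mgh = 67.5 kg × 9.7 m/s² × 245.2 m = 1.605e+05 J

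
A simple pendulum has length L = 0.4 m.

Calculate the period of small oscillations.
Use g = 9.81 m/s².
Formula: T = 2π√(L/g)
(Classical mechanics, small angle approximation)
T = 2π√(L/g) = 2π√(0.4/9.81) = 1.269 s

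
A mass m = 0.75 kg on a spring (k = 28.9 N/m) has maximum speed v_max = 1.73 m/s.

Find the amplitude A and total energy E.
½mv²_max = ½kA² → A = v_max√(m/k) = 1.73×√(0.75/28.9) = 0.2787 m = 27.87 cm
E = ½mv²_max = ½×0.75×1.73² = 1.122 J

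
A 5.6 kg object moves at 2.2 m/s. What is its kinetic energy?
KE = ½mv² = ½×5.6×2.2² = 13.552 J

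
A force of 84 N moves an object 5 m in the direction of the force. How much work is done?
W = Fd = 84×5 = 420.0 J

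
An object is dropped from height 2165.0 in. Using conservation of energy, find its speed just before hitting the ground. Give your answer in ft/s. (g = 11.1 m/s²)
mgh = ½mv² → v = √(2gh) = √(2×11.1×54.99) = 34.94 m/s = 114.6 ft/s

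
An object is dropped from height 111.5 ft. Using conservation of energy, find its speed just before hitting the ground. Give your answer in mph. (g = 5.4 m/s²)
mgh = ½mv² → v = √(2gh) = √(2×5.4×33.99) = 19.16 m/s = 42.86 mph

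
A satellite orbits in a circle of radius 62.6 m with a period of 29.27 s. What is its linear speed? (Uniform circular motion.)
v = 2πr/T = 2π×62.6/29.27 = 13.44 m/s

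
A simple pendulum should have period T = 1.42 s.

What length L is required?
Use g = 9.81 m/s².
T = 2π√(L/g) → L = g(T/2π)² = 9.81×(1.42/2π)² = 0.5011 m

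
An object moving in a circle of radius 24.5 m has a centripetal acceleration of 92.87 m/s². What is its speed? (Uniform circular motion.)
v = √(a_c × r) = √(92.87 × 24.5) = 47.7 m/s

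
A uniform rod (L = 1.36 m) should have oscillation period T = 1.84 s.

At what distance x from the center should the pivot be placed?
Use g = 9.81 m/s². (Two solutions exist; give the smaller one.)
T = 2π√((L²/12 + x²)/(gx)). Let c = T²g/(4π²) = 0.8413.
x² − cx + L²/12 = 0 → x = (c − √(c² − L²/3))/2 = 0.2696 m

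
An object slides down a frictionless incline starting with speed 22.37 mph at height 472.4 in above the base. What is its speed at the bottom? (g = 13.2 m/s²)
½mv₀² + mgh = ½mv² → v = √(v₀² + 2gh) = √(10² + 2×13.2×12) = 20.42 m/s = 45.67 mph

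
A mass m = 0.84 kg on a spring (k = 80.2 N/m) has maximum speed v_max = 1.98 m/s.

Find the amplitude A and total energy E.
½mv²_max = ½kA² → A = v_max√(m/k) = 1.98×√(0.84/80.2) = 0.2026 m = 20.26 cm
E = ½mv²_max = ½×0.84×1.98² = 1.647 J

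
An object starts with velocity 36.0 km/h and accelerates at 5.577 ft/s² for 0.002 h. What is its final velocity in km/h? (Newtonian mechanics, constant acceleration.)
v = v₀ + at (with unit conversion) = 80.06 km/h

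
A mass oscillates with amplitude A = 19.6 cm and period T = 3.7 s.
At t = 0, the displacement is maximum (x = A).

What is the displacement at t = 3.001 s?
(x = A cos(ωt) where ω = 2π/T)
ω = 2π/T = 2π/3.7 = 1.698 rad/s
x = A cos(ωt) = 19.6×cos(1.698×3.001) = 7.339 cm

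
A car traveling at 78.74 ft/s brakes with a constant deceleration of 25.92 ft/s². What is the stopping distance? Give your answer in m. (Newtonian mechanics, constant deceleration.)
d = v₀² / (2a) (with unit conversion) = 36.45 m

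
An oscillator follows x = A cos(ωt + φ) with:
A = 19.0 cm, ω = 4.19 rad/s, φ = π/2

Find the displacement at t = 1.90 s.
x = A cos(ωt + φ) = 19.0×cos(4.19×1.9 + π/2) = -18.89 cm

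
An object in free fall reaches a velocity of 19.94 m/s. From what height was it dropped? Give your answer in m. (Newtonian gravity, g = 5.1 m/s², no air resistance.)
h = v²/(2g) = 38.98 m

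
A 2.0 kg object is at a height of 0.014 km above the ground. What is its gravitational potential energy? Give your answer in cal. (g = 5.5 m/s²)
PE = mgh = 2 kg × 5.5 m/s² × 14 m = 154 J = 36.81 cal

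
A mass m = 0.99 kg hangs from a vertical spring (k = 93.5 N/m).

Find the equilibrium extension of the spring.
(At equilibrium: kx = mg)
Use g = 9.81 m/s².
x_eq = mg/k = 0.99×9.81/93.5 = 0.1039 m = 10.39 cm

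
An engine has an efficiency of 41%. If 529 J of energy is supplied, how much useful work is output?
W_out = η × W_in = 0.41 × 529 = 216.89 J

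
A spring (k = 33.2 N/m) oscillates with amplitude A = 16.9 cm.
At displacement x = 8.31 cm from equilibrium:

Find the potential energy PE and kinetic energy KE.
E_total = ½kA² = ½×33.2×(0.169)² = 0.4741 J
PE = ½kx² = ½×33.2×(0.0831)² = 0.1146 J
KE = E_total − PE = 0.3595 J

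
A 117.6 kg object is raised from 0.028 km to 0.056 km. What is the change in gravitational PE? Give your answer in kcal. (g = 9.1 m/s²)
ΔPE = mg(h₂ − h₁) = 117.6 kg × 9.1 m/s² × (56 − 28) m = 2.996e+04 J = 7.162 kcal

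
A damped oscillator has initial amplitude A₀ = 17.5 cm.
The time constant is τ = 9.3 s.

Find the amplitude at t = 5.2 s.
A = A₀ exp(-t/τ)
A = A₀ exp(−t/τ) = 17.5×exp(−5.2/9.3) = 10 cm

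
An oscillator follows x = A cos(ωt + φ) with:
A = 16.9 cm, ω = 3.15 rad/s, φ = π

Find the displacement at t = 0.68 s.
x = A cos(ωt + φ) = 16.9×cos(3.15×0.68 + π) = 9.137 cm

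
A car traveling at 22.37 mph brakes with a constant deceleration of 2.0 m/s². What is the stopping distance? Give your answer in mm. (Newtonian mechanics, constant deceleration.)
d = v₀² / (2a) (with unit conversion) = 25000.0 mm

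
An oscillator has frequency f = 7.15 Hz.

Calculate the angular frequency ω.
ω = 2πf = 2π×7.15 = 44.92 rad/s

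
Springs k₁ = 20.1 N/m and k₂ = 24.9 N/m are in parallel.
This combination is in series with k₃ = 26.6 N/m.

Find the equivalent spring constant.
k₁₂ = k₁ + k₂ = 45 N/m (parallel)
1/k_eq = 1/k₁₂ + 1/k₃ → k_eq = 16.72 N/m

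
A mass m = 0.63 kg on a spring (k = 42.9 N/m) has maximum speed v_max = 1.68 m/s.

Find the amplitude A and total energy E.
½mv²_max = ½kA² → A = v_max√(m/k) = 1.68×√(0.63/42.9) = 0.2036 m = 20.36 cm
E = ½mv²_max = ½×0.63×1.68² = 0.8891 J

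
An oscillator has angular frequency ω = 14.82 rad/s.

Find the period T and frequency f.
T = 2π/ω = 2π/14.82 = 0.424 s; f = ω/2π = 2.359 Hz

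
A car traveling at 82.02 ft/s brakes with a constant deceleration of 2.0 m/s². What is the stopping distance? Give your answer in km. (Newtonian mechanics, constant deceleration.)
d = v₀² / (2a) (with unit conversion) = 0.1562 km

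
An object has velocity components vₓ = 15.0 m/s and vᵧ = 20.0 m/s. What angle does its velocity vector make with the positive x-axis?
θ = arctan(vᵧ/vₓ) = arctan(20.0/15.0) = 53.13°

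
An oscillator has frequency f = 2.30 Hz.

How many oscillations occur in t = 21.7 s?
n = f×t = 2.3×21.7 = 49.91 oscillations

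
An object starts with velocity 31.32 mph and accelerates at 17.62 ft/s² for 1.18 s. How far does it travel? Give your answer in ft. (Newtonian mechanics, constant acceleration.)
d = v₀t + ½at² (with unit conversion) = 66.47 ft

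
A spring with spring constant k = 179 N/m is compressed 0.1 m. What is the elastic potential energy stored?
PE = ½kx² = ½×179×0.1² = 0.895 J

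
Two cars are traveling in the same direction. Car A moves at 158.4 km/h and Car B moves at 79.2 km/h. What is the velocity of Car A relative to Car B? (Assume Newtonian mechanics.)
v_rel = v_A - v_B = 158.4 - 79.2 = 79.2 km/h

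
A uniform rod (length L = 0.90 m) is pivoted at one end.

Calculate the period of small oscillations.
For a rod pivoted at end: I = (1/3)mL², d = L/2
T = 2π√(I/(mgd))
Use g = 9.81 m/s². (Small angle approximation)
I/m = (1/3)L² = 0.27 m²; d = L/2 = 0.45 m
T = 2π√(I/(mgd)) = 2π√(0.27/(9.81×0.45)) = 1.554 s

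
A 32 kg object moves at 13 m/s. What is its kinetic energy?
KE = ½mv² = ½×32×13² = 2704.0 J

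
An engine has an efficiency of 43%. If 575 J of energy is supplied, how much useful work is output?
W_out = η × W_in = 0.43 × 575 = 247.25 J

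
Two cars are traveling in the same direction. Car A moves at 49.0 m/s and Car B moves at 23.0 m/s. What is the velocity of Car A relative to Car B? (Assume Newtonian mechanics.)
v_rel = v_A - v_B = 49.0 - 23.0 = 26.0 m/s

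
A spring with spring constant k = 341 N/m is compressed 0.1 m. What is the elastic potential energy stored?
PE = ½kx² = ½×341×0.1² = 1.705 J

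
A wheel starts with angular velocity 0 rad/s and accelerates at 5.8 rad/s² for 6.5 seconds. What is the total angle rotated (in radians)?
θ = ω₀t + ½αt² = 0×6.5 + ½×5.8×6.5² = 122.52 rad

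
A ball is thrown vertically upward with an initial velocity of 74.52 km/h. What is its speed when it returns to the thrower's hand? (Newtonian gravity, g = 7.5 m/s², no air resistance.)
By conservation of energy, the ball returns at the same speed = 74.52 km/h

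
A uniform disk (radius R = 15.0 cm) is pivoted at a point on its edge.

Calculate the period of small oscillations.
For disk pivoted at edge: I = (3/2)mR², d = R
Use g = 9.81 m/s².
I/m = (3/2)R² = 0.03375 m²; d = R = 0.15 m
T = 2π√((3/2)R²/(gR)) = 2π√(3R/(2g)) = 0.9516 s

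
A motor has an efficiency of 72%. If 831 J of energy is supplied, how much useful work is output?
W_out = η × W_in = 0.72 × 831 = 598.32 J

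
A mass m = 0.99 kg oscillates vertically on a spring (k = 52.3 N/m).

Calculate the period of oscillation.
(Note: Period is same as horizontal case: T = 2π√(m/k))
T = 2π√(m/k) = 2π√(0.99/52.3) = 0.8645 s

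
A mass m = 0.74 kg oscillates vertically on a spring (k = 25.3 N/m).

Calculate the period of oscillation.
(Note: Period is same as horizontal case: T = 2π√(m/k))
T = 2π√(m/k) = 2π√(0.74/25.3) = 1.075 s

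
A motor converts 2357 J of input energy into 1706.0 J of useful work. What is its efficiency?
η = W_out/W_in = 1706.0/2357 = 0.7238 = 72.38%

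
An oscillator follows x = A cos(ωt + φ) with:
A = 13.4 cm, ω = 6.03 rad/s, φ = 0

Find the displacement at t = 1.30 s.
x = A cos(ωt + φ) = 13.4×cos(6.03×1.3 + 0) = 0.2007 cm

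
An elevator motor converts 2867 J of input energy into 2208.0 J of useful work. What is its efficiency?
η = W_out/W_in = 2208.0/2867 = 0.7701 = 77.01%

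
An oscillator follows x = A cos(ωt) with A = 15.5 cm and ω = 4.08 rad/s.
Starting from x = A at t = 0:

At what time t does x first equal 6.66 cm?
cos(ωt) = x/A = 6.66/15.5 = 0.4297
ωt = arccos(0.4297) = 1.127 rad
t = 1.127/4.08 = 0.2761 s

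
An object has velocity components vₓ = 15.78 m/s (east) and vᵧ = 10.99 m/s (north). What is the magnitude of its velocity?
|v| = √(vₓ² + vᵧ²) = √(15.78² + 10.99²) = √(369.788) = 19.23 m/s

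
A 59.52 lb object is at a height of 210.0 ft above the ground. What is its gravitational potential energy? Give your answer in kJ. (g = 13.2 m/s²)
PE = mgh = 27 kg × 13.2 m/s² × 64.01 m = 2.281e+04 J = 22.81 kJ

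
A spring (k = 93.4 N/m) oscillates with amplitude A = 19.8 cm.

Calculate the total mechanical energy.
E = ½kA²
E = ½kA² = ½×93.4×(0.198)² = 1.831 J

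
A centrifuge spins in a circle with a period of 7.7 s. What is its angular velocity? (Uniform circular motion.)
ω = 2π/T = 2π/7.7 = 0.816 rad/s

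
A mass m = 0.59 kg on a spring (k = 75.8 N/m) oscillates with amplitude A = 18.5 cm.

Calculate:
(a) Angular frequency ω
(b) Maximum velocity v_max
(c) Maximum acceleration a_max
ω = √(k/m) = √(75.8/0.59) = 11.33 rad/s
v_max = ωA = 11.33×0.185 = 2.097 m/s
a_max = ω²A = 11.33²×0.185 = 23.77 m/s²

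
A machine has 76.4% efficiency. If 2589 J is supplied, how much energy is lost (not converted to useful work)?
W_out = η × W_in = 0.764×2589 = 1978.0 J
W_lost = W_in − W_out = 2589 − 1978.0 = 611.0 J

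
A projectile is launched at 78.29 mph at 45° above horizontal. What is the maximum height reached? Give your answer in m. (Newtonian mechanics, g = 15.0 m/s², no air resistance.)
H = v₀²sin²(θ)/(2g) (with unit conversion) = 20.42 m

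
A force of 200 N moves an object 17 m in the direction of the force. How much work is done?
W = Fd = 200×17 = 3400.0 J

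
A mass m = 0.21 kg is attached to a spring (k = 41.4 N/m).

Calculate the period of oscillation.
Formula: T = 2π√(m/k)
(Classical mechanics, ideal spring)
T = 2π√(m/k) = 2π√(0.21/41.4) = 0.4475 s; f = 1/T = 2.235 Hz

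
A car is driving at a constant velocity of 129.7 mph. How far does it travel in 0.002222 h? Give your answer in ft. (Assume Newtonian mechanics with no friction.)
d = vt (with unit conversion) = 1522.0 ft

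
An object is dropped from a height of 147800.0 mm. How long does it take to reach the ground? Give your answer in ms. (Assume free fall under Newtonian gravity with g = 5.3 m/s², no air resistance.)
t = √(2h/g) (with unit conversion) = 7468.0 ms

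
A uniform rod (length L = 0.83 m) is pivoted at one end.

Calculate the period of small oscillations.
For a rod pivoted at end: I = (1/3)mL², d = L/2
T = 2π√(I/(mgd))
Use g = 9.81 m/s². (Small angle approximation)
I/m = (1/3)L² = 0.2296 m²; d = L/2 = 0.415 m
T = 2π√(I/(mgd)) = 2π√(0.2296/(9.81×0.415)) = 1.492 s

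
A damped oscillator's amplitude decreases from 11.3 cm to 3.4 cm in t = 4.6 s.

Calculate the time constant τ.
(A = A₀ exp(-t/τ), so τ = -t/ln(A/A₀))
A/A₀ = 3.4/11.3 = 0.3009; ln(A/A₀) = -1.201
τ = −t/ln(A/A₀) = −4.6/-1.201 = 3.83 s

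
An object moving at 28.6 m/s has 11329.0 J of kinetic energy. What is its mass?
KE = ½mv² → m = 2KE/v² = 2×11329.0/28.6² = 27.7 kg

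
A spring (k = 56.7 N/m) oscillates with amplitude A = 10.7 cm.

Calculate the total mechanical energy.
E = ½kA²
E = ½kA² = ½×56.7×(0.107)² = 0.3246 J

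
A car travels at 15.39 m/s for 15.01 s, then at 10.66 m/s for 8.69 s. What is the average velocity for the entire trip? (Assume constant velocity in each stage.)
d₁ = v₁t₁ = 15.39 × 15.01 = 231.004 m
d₂ = v₂t₂ = 10.66 × 8.69 = 92.6354 m
d_total = 323.64 m, t_total = 23.7 s
v_avg = d_total/t_total = 323.64/23.7 = 13.66 m/s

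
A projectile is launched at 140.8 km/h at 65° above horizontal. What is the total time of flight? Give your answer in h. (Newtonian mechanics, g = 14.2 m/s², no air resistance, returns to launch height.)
T = 2v₀sin(θ)/g (with unit conversion) = 0.001387 h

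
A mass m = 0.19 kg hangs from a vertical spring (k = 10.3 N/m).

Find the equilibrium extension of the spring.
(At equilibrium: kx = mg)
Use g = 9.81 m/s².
x_eq = mg/k = 0.19×9.81/10.3 = 0.181 m = 18.1 cm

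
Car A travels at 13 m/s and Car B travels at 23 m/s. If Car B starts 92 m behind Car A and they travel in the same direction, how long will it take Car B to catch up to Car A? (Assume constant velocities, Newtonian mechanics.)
Relative speed: v_rel = 23 - 13 = 10 m/s
Time to catch: t = d₀/v_rel = 92/10 = 9.2 s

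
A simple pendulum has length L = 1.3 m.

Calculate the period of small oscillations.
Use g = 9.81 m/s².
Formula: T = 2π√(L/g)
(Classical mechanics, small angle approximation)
T = 2π√(L/g) = 2π√(1.3/9.81) = 2.287 s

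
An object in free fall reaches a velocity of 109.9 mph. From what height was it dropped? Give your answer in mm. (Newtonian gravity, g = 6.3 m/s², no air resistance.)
h = v²/(2g) (with unit conversion) = 191600.0 mm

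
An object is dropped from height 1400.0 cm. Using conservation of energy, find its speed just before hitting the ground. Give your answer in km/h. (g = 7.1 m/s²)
mgh = ½mv² → v = √(2gh) = √(2×7.1×14) = 14.1 m/s = 50.76 km/h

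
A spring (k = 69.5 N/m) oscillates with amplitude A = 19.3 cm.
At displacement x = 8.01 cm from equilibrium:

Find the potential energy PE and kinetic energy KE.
E_total = ½kA² = ½×69.5×(0.193)² = 1.294 J
PE = ½kx² = ½×69.5×(0.0801)² = 0.223 J
KE = E_total − PE = 1.071 J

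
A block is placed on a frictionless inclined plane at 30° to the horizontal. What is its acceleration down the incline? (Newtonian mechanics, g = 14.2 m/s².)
a = g sin(θ) = 14.2 × sin(30°) = 14.2 × 0.5 = 7.1 m/s²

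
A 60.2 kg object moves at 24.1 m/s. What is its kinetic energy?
KE = ½mv² = ½×60.2×24.1² = 17482.38 J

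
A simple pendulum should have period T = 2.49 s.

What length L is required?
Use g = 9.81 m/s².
T = 2π√(L/g) → L = g(T/2π)² = 9.81×(2.49/2π)² = 1.541 m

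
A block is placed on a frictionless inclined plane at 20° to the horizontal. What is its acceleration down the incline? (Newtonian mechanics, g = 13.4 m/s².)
a = g sin(θ) = 13.4 × sin(20°) = 13.4 × 0.342 = 4.58 m/s²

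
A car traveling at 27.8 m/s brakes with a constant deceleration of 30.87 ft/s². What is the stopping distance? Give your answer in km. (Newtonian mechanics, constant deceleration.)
d = v₀² / (2a) (with unit conversion) = 0.04107 km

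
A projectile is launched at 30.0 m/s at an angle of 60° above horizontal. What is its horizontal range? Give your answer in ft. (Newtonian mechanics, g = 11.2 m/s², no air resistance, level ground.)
R = v₀² sin(2θ) / g (with unit conversion) = 228.3 ft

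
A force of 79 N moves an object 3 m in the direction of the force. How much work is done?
W = Fd = 79×3 = 237.0 J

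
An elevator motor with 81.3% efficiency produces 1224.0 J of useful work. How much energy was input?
W_in = W_out/η = 1224.0/0.813 = 1505.5 J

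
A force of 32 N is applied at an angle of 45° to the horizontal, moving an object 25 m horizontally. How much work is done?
W = Fd cosθ = 32×25×cos(45°) = 565.69 J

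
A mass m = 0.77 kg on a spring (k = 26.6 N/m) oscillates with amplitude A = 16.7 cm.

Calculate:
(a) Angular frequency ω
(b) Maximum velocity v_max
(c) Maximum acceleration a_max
ω = √(k/m) = √(26.6/0.77) = 5.878 rad/s
v_max = ωA = 5.878×0.167 = 0.9815 m/s
a_max = ω²A = 5.878²×0.167 = 5.769 m/s²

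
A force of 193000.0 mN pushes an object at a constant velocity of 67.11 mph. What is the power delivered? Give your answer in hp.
P = Fv = 193 N × 30 m/s = 5790 W = 7.765 hp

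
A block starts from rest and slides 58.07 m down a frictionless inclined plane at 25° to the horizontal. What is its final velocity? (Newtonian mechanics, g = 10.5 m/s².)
a = g sin(θ) = 10.5 × sin(25°) = 4.44 m/s²
v = √(2ad) = √(2 × 4.44 × 58.07) = 22.7 m/s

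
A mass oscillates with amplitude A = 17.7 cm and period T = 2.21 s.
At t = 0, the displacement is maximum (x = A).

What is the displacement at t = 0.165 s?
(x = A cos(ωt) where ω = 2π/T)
ω = 2π/T = 2π/2.21 = 2.843 rad/s
x = A cos(ωt) = 17.7×cos(2.843×0.165) = 15.79 cm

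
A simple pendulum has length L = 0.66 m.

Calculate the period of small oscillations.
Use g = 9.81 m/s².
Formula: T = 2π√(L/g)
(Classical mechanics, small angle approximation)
T = 2π√(L/g) = 2π√(0.66/9.81) = 1.63 s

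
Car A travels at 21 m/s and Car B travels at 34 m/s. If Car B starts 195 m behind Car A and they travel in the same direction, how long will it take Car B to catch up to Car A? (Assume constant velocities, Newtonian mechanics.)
Relative speed: v_rel = 34 - 21 = 13 m/s
Time to catch: t = d₀/v_rel = 195/13 = 15.0 s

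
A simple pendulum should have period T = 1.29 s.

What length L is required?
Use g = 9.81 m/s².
T = 2π√(L/g) → L = g(T/2π)² = 9.81×(1.29/2π)² = 0.4135 m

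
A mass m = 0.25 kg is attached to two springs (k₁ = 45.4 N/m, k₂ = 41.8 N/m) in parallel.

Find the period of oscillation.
k_eq = k₁+k₂ = 87.2 N/m
T = 2π√(m/k_eq) = 2π√(0.25/87.2) = 0.3364 s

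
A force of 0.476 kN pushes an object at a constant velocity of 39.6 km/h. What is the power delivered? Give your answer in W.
P = Fv = 476 N × 11 m/s = 5236 W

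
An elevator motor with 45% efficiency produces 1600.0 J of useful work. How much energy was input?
W_in = W_out/η = 1600.0/0.45 = 3555.6 J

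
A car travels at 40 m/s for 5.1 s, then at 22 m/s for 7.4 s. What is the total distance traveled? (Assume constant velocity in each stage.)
d₁ = v₁t₁ = 40 × 5.1 = 204 m
d₂ = v₂t₂ = 22 × 7.4 = 162.8 m
d_total = 204 + 162.8 = 366.8 m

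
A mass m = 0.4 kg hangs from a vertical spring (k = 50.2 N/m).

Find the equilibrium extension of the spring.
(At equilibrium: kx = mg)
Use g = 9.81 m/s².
x_eq = mg/k = 0.4×9.81/50.2 = 0.07817 m = 7.817 cm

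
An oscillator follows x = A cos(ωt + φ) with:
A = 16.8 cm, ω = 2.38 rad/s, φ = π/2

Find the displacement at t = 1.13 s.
x = A cos(ωt + φ) = 16.8×cos(2.38×1.13 + π/2) = -7.341 cm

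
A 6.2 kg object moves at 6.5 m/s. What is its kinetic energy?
KE = ½mv² = ½×6.2×6.5² = 130.975 J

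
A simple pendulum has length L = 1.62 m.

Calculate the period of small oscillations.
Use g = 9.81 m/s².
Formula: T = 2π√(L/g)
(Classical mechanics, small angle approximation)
T = 2π√(L/g) = 2π√(1.62/9.81) = 2.553 s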